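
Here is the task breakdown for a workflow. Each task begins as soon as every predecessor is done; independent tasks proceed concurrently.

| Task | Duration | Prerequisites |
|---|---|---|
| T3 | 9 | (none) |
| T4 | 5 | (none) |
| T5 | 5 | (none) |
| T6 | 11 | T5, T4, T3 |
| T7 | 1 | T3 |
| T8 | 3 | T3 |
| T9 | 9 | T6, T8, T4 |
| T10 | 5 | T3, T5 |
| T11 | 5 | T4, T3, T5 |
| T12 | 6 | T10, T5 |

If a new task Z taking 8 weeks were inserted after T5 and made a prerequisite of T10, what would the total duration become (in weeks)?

29

Originally the plan takes 29 weeks.
With Z inserted, T10 now waits for max(T3, T5, Z).
New critical path: T3→T6→T9 = 9+11+9 = 29 ⇒ 29 weeks.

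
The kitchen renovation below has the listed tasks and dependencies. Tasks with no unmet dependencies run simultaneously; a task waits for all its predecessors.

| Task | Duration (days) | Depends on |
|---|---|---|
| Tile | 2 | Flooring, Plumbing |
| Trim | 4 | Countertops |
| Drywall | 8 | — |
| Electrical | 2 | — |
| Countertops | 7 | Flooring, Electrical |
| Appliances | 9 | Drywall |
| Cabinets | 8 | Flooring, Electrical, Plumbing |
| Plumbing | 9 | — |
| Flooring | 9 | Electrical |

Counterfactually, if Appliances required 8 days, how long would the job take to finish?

22

The binding path is Electrical→Flooring→Countertops→Trim = 2+9+7+4 = 22; finish at 22 days.
Appliances is off the critical path — its longest chain is 17 days, giving 5 of slack.
That remains the longest chain; total 22 days.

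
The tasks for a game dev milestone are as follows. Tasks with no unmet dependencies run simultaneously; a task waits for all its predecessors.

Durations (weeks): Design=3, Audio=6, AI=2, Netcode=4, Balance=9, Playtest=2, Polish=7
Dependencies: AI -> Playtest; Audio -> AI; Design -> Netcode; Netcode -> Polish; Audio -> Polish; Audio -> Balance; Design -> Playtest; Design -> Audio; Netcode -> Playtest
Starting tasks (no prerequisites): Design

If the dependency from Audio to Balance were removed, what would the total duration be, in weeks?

Before: longest chain Design→Audio→Balance = 3+6+9 = 18, finish 18.
Without Audio→Balance, Balance's earliest start moves from 9 to 0.
After: Design→Audio→Polish = 3+6+7 = 16 → 16 weeks.

16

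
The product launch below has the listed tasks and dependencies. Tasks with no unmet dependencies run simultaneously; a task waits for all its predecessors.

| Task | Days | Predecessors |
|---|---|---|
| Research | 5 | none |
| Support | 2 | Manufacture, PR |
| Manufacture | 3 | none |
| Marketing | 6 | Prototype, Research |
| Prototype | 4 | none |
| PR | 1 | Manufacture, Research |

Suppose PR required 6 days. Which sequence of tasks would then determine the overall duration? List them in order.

Baseline: Research→Marketing = 5+6 = 11 → 11 days.
PR has 3 days of float (longest path through it is 8).
The binding chain switches to Research→PR→Support = 5+6+2 = 13; finish 13 days.

Research, PR, Support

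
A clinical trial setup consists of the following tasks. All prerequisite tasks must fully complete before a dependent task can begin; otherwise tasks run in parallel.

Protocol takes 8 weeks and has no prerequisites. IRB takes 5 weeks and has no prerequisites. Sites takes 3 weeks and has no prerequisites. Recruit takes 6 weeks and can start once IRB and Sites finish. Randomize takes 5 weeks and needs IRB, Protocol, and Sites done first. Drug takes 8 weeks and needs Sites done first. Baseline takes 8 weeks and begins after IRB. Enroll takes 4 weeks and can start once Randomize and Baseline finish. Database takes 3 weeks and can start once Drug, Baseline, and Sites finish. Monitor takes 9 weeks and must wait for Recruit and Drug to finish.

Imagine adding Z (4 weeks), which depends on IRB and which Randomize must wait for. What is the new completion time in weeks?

20

Originally the plan takes 20 weeks.
With Z inserted, Randomize now waits for max(IRB, Protocol, Sites, Z).
New critical path: IRB→Recruit→Monitor = 5+6+9 = 20 ⇒ 20 weeks.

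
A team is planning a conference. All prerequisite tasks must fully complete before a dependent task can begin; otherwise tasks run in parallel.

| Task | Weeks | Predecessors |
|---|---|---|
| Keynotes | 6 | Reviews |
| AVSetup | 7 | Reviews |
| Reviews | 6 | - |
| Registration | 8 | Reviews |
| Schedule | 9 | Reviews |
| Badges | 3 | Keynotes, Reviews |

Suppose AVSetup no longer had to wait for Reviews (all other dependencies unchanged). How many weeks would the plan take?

With the dependency in place, Reviews→Schedule = 6+9 = 15 sets the finish at 15 weeks.
Without Reviews→AVSetup, AVSetup's earliest start moves from 6 to 0.
After: Reviews→Schedule = 6+9 = 15 → 15 weeks.

15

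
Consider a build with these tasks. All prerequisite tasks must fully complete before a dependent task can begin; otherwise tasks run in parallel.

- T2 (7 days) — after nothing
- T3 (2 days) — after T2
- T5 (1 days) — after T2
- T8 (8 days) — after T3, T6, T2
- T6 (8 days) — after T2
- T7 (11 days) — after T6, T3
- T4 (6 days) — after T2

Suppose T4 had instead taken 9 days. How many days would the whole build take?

26

As given, the longest chain is T2→T6→T7 = 7+8+11 = 26, so the finish is 26 days.
T4 is off the critical path — its longest chain is 13 days, giving 13 of slack.
No other chain overtakes it, so the finish is 26 days.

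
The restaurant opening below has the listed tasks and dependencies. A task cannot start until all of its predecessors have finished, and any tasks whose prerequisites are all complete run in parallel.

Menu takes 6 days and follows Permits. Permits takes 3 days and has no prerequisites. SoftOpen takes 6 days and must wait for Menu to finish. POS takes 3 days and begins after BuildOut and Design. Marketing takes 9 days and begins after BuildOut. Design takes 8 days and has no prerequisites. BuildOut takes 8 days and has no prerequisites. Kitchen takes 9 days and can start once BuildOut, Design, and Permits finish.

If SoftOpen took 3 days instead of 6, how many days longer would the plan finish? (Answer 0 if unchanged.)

Critical path before the change: Design→Kitchen = 8+9 = 17 giving 17 days.
SoftOpen is off the critical path — its longest chain is 15 days, giving 2 of slack.
No other chain overtakes it, so the finish is 17 days.
Change in finish: 17 − 17 = +0 days.

0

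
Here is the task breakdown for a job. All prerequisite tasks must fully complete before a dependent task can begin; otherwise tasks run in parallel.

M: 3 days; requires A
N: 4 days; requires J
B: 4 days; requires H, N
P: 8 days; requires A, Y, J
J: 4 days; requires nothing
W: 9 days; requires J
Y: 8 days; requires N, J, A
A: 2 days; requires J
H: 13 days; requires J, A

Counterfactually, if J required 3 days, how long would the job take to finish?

The binding path is J→N→Y→P = 4+4+8+8 = 24; finish at 24 days.
J lies on that path, so at 3 days the path becomes 23 days.
The critical path is still J→N→Y→P; finish is now 23 days.

23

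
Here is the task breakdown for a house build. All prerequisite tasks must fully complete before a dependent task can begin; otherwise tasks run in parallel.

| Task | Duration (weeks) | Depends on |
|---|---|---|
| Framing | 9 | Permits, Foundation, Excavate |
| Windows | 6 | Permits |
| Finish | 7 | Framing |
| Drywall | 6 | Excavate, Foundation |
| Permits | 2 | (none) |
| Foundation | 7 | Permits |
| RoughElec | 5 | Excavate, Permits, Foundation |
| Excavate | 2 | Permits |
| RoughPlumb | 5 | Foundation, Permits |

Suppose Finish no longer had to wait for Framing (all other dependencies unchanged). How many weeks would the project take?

With the dependency in place, Permits→Foundation→Framing→Finish = 2+7+9+7 = 25 sets the finish at 25 weeks.
Without Framing→Finish, Finish's earliest start moves from 18 to 0.
The longest chain is now Permits→Foundation→Framing = 2+7+9 = 18, so the project takes 18 weeks.

18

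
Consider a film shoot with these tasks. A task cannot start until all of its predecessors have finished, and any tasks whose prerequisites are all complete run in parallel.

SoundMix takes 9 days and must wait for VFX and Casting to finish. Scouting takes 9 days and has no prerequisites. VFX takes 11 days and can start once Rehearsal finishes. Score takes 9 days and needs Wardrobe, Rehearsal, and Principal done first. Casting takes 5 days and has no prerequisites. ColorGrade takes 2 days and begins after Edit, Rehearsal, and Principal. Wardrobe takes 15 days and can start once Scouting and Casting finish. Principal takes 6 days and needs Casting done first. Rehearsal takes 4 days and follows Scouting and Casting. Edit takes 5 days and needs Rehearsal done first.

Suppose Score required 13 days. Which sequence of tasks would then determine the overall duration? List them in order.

Actual critical path: Scouting→Wardrobe→Score = 9+15+9 = 33 ⇒ 33 days.
Score lies on that path, so at 13 days the path becomes 37 days.
The critical path is still Scouting→Wardrobe→Score; finish is now 37 days.

Scouting, Wardrobe, Score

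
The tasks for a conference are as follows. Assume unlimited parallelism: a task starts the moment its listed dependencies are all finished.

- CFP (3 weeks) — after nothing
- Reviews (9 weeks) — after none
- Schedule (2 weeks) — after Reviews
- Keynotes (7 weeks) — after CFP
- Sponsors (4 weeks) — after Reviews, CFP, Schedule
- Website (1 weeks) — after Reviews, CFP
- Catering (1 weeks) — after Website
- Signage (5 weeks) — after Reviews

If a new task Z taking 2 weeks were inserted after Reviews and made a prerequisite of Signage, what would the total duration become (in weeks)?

Originally the conference takes 15 weeks.
With Z inserted, Signage now waits for max(Reviews, Z).
New critical path: Reviews→Z→Signage = 9+2+5 = 16 ⇒ 16 weeks.

16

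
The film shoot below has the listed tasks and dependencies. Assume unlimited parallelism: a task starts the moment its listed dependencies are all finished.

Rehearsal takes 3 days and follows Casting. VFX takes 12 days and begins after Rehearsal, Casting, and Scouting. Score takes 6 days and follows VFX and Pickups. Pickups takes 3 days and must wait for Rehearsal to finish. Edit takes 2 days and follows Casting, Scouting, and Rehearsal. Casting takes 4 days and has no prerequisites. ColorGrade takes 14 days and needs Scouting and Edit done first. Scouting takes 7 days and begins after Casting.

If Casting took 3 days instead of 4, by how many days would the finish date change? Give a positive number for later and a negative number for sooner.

Critical path before the change: Casting→Scouting→VFX→Score = 4+7+12+6 = 29 giving 29 days.
Casting lies on that path, so at 3 days the path becomes 28 days.
The critical path is still Casting→Scouting→VFX→Score; finish is now 28 days.
Change in finish: 28 − 29 = -1 days.

-1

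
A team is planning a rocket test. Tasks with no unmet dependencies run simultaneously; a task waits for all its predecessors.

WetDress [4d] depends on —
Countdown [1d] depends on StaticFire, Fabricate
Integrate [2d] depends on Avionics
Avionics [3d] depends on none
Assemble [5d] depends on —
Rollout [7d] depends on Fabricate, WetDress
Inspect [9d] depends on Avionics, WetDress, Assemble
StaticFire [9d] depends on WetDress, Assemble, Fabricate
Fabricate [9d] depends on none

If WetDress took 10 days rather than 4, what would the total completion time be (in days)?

As given, the longest chain is Fabricate→StaticFire→Countdown = 9+9+1 = 19, so the finish is 19 days.
WetDress has 5 days of float (longest path through it is 14).
The binding chain switches to WetDress→StaticFire→Countdown = 10+9+1 = 20; finish 20 days.

20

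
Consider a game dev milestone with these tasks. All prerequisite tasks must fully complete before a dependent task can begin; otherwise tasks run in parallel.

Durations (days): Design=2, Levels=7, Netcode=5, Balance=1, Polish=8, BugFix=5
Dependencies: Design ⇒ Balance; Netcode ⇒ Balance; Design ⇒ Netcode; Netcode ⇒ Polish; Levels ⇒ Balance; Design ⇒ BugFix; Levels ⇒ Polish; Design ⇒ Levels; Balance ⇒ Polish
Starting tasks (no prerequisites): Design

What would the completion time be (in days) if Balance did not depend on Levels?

17

Before: longest chain Design→Levels→Balance→Polish = 2+7+1+8 = 18, finish 18.
Without Levels→Balance, Balance's earliest start moves from 9 to 7.
New critical path: Design→Levels→Polish = 2+7+8 = 17 ⇒ 17 days.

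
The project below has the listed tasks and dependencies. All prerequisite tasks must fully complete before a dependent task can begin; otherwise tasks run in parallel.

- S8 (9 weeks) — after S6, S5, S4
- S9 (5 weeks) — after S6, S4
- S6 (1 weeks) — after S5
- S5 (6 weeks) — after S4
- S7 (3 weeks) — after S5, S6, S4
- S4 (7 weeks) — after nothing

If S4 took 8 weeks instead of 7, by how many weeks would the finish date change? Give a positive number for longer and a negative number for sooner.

The binding path is S4→S5→S6→S8 = 7+6+1+9 = 23; finish at 23 weeks.
Since S4 is critical, the +1 change carries straight to that chain (now 24 weeks).
No other chain overtakes it, so the finish is 24 weeks.
Change in finish: 24 − 23 = +1 weeks.

1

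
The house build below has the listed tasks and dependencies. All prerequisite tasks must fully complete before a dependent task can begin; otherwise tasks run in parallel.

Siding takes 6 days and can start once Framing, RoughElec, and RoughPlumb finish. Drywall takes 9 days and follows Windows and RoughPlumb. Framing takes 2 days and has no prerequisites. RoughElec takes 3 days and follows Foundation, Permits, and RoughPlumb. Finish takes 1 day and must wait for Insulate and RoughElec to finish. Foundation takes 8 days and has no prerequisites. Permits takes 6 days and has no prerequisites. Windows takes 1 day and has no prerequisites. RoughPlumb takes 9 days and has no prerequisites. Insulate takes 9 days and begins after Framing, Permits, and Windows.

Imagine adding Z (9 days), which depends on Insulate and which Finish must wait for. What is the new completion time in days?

25

Originally the schedule takes 18 days.
With Z inserted, Finish now waits for max(Insulate, RoughElec, Z).
New critical path: Permits→Insulate→Z→Finish = 6+9+9+1 = 25 ⇒ 25 days.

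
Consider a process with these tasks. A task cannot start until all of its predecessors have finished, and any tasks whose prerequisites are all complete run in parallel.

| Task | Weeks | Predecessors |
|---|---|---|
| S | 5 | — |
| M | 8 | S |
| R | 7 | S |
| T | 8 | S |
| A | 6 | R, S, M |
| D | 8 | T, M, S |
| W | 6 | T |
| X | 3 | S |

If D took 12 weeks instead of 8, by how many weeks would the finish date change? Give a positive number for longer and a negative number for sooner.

4

The binding path is S→M→D = 5+8+8 = 21; finish at 21 weeks.
Since D is critical, the +4 change carries straight to that chain (now 25 weeks).
That remains the longest chain; total 25 weeks.
Change in finish: 25 − 21 = +4 weeks.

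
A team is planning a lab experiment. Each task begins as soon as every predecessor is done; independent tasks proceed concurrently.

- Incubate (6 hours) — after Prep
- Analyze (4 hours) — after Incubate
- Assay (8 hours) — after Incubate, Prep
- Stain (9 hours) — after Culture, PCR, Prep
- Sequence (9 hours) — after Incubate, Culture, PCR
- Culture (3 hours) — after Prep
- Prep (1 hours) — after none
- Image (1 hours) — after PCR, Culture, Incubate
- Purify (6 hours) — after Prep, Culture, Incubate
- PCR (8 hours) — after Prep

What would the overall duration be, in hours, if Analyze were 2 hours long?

Baseline: Prep→PCR→Sequence = 1+8+9 = 18 → 18 hours.
Analyze is off the critical path — its longest chain is 11 hours, giving 7 of slack.
No other chain overtakes it, so the finish is 18 hours.

18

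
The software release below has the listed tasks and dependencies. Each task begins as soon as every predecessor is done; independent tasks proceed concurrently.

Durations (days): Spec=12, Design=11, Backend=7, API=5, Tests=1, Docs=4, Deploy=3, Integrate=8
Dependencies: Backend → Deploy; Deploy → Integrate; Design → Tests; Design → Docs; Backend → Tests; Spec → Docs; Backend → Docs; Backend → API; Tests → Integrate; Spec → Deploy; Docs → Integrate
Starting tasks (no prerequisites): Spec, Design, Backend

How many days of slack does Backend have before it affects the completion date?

Spec→Docs→Integrate = 12+4+8 = 24 sets the makespan at 24 days.
Longest path through Backend: 19 days (earliest finish 7, latest finish 12).
Float = 24 − 19 = 5.

5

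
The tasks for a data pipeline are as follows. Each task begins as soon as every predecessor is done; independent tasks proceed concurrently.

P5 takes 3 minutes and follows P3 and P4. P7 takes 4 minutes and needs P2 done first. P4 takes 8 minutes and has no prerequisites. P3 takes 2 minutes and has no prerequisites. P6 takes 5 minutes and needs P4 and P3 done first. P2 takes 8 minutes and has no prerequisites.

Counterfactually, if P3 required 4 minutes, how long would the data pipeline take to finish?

13

Actual critical path: P4→P6 = 8+5 = 13 ⇒ 13 minutes.
The longest path through P3 is only 7 minutes, so P3 has float 6.
No other chain overtakes it, so the finish is 13 minutes.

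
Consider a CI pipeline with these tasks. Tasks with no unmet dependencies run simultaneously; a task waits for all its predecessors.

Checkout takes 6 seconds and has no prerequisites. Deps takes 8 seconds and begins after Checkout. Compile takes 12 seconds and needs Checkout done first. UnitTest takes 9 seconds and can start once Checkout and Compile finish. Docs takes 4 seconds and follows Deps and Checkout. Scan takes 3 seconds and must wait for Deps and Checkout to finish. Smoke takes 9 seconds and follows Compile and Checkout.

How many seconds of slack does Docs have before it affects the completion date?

9

The longest chain is Checkout→Compile→UnitTest = 6+12+9 = 27; overall finish 27 seconds.
The longest chain containing Docs totals 18 seconds.
Float = 27 − 18 = 9.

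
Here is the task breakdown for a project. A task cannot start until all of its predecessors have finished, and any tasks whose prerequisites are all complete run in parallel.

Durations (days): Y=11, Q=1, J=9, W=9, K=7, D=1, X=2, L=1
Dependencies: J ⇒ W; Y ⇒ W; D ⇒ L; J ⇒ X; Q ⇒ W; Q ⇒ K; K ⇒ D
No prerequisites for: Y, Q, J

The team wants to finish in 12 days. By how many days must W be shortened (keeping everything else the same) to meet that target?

Current finish: 20 days; target: 12.
W is on every critical path, so each day cut from W cuts the finish by one (this holds down to a finish of 12).
Need 20 − 12 = 8 days off W → W becomes 1 day, finish becomes 12.

8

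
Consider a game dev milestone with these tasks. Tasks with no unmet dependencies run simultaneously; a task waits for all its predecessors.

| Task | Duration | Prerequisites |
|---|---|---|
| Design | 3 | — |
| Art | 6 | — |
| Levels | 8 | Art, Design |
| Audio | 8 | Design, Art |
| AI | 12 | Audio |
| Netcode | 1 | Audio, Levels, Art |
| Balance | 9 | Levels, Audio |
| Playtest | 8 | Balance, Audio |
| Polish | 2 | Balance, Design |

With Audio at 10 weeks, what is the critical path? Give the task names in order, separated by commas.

Art, Audio, Balance, Playtest

Actual critical path: Art→Audio→Balance→Playtest = 6+8+9+8 = 31 ⇒ 31 weeks.
Audio lies on that path, so at 10 weeks the path becomes 33 weeks.
The critical path is still Art→Audio→Balance→Playtest; finish is now 33 weeks.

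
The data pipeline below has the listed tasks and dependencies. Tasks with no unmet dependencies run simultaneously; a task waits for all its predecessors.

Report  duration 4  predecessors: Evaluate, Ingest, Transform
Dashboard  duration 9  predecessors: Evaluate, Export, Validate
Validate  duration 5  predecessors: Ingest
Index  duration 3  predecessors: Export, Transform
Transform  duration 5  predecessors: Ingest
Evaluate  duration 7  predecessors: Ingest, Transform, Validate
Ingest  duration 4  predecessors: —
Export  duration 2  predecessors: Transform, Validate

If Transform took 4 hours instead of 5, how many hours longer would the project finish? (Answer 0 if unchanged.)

The binding path is Ingest→Transform→Evaluate→Dashboard = 4+5+7+9 = 25; finish at 25 hours.
Transform is on the critical path; changing it to 4 makes that path 24 hours.
The binding chain switches to Ingest→Validate→Evaluate→Dashboard = 4+5+7+9 = 25; finish 25 hours.
Change in finish: 25 − 25 = +0 hours.

0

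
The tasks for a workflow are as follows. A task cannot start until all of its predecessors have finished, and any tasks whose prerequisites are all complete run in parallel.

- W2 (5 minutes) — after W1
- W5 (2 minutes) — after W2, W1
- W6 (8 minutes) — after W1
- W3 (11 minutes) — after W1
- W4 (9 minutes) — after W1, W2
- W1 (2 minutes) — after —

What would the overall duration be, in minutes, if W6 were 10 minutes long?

16

Baseline: W1→W2→W4 = 2+5+9 = 16 → 16 minutes.
W6 is off the critical path — its longest chain is 10 minutes, giving 6 of slack.
The critical path is still W1→W2→W4; finish is now 16 minutes.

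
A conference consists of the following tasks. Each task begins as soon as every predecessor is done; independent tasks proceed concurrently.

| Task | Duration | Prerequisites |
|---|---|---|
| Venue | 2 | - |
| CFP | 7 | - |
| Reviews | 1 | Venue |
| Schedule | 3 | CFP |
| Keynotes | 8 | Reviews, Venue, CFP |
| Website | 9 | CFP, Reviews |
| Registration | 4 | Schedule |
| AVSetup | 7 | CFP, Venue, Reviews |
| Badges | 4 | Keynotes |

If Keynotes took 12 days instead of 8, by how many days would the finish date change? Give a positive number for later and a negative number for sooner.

4

Actual critical path: CFP→Keynotes→Badges = 7+8+4 = 19 ⇒ 19 days.
Keynotes is on the critical path; changing it to 12 makes that path 23 days.
That remains the longest chain; total 23 days.
Change in finish: 23 − 19 = +4 days.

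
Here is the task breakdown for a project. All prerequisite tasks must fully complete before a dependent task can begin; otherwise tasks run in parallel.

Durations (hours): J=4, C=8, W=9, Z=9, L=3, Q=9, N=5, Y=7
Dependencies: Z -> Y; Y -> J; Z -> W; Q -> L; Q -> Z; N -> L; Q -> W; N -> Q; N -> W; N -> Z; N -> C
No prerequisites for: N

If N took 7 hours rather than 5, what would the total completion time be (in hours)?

Actual critical path: N→Q→Z→Y→J = 5+9+9+7+4 = 34 ⇒ 34 hours.
N lies on that path, so at 7 hours the path becomes 36 hours.
No other chain overtakes it, so the finish is 36 hours.

36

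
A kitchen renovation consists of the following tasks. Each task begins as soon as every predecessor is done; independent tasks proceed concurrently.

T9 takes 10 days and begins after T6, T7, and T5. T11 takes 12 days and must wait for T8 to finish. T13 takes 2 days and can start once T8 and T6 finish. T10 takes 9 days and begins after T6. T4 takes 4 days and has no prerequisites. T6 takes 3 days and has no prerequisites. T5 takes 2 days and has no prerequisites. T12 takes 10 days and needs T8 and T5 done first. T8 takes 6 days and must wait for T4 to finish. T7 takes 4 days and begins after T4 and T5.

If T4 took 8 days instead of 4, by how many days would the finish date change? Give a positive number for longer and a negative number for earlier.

Actual critical path: T4→T8→T11 = 4+6+12 = 22 ⇒ 22 days.
Since T4 is critical, the +4 change carries straight to that chain (now 26 days).
No other chain overtakes it, so the finish is 26 days.
Change in finish: 26 − 22 = +4 days.

4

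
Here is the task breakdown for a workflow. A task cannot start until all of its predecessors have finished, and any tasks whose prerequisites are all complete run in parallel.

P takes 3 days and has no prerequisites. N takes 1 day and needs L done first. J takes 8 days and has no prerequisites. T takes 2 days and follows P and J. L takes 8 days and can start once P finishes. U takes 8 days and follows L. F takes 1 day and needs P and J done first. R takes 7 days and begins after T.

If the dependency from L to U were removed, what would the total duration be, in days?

With the dependency in place, P→L→U = 3+8+8 = 19 sets the finish at 19 days.
Without L→U, U's earliest start moves from 11 to 0.
The longest chain is now J→T→R = 8+2+7 = 17, so the job takes 17 days.

17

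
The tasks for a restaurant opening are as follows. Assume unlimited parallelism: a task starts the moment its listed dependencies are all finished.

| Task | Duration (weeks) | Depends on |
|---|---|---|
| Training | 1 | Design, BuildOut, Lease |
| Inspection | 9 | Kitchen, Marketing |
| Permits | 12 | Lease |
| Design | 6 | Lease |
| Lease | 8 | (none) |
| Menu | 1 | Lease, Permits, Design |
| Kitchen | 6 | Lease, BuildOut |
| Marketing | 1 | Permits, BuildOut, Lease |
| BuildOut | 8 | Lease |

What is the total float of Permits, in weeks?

Lease→BuildOut→Kitchen→Inspection = 8+8+6+9 = 31 sets the makespan at 31 weeks.
Permits finishes as early as 20 and must finish by 21.
So Permits can slip 21 − 20 = 1 week.

1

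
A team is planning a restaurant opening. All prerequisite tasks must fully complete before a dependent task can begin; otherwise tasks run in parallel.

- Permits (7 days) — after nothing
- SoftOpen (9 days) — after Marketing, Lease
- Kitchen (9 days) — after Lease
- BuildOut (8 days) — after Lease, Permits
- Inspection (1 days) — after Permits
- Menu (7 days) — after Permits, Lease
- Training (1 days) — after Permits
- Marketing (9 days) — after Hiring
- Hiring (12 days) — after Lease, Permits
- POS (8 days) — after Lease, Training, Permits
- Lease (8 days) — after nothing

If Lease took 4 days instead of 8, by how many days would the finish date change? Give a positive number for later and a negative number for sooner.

As given, the longest chain is Lease→Hiring→Marketing→SoftOpen = 8+12+9+9 = 38, so the finish is 38 days.
Since Lease is critical, the -4 change carries straight to that chain (now 34 days).
Now Permits→Hiring→Marketing→SoftOpen = 7+12+9+9 = 37 is longest, so the finish becomes 37 days.
Change in finish: 37 − 38 = -1 days.

-1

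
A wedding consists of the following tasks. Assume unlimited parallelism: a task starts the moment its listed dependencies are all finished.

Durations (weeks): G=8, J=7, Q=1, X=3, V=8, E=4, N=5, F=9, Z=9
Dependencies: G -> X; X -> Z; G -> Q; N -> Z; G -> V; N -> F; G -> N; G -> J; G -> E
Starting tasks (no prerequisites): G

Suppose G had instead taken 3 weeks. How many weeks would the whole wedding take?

Actual critical path: G→N→F = 8+5+9 = 22 ⇒ 22 weeks.
G lies on that path, so at 3 weeks the path becomes 17 weeks.
No other chain overtakes it, so the finish is 17 weeks.

17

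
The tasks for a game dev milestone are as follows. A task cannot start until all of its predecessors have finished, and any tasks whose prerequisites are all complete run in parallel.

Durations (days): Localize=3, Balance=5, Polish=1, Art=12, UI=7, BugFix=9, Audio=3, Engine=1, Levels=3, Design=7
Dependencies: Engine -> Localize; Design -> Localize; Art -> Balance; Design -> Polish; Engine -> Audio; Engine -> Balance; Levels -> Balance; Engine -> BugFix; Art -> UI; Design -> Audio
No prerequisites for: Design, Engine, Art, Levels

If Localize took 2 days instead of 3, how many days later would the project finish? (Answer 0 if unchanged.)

0

As given, the longest chain is Art→UI = 12+7 = 19, so the finish is 19 days.
The longest path through Localize is only 10 days, so Localize has float 9.
That remains the longest chain; total 19 days.
Change in finish: 19 − 19 = +0 days.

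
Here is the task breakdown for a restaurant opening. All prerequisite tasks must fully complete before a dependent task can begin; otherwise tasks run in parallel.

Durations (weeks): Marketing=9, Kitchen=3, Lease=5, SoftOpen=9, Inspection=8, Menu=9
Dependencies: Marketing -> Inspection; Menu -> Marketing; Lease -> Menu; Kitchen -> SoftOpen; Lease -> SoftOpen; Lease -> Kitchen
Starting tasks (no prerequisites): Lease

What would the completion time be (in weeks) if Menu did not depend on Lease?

26

With the dependency in place, Lease→Menu→Marketing→Inspection = 5+9+9+8 = 31 sets the finish at 31 weeks.
Without Lease→Menu, Menu's earliest start moves from 5 to 0.
After: Menu→Marketing→Inspection = 9+9+8 = 26 → 26 weeks.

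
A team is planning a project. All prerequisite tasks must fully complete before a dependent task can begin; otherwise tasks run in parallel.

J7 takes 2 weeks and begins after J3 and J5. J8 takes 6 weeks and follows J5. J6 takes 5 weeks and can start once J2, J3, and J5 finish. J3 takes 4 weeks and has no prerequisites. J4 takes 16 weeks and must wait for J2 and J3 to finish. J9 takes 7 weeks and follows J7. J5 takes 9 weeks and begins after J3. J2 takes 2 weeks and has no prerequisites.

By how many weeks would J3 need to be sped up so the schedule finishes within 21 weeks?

Current finish: 22 weeks; target: 21.
J3 is on every critical path, so each week cut from J3 cuts the finish by one (this holds down to a finish of 19).
Need 22 − 21 = 1 week off J3 → J3 becomes 3 weeks, finish becomes 21.

1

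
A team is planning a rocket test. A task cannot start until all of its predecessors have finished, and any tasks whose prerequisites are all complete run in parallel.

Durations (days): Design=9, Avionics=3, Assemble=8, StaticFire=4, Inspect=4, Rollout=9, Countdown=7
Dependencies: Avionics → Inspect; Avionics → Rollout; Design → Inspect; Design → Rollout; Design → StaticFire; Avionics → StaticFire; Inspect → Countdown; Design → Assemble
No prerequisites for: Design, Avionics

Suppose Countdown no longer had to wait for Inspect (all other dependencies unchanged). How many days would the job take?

Before: longest chain Design→Inspect→Countdown = 9+4+7 = 20, finish 20.
Without Inspect→Countdown, Countdown's earliest start moves from 13 to 0.
After: Design→Rollout = 9+9 = 18 → 18 days.

18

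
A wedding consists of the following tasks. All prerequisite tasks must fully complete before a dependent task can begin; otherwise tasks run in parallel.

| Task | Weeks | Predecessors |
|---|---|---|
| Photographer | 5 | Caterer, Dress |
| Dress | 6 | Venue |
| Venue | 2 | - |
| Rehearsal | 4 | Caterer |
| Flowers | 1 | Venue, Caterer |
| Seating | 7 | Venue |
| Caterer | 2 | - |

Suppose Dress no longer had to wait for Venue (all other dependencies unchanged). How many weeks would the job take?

11

With the dependency in place, Venue→Dress→Photographer = 2+6+5 = 13 sets the finish at 13 weeks.
Without Venue→Dress, Dress's earliest start moves from 2 to 0.
The longest chain is now Dress→Photographer = 6+5 = 11, so the job takes 11 weeks.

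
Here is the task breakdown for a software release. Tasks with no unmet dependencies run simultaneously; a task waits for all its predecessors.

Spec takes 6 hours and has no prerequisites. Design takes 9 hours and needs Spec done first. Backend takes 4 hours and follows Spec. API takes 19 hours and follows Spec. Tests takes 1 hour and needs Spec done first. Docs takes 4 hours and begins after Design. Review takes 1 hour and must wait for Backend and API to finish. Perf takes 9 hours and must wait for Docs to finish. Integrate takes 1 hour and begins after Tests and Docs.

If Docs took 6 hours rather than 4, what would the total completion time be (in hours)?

As given, the longest chain is Spec→Design→Docs→Perf = 6+9+4+9 = 28, so the finish is 28 hours.
Docs is on the critical path; changing it to 6 makes that path 30 hours.
No other chain overtakes it, so the finish is 30 hours.

30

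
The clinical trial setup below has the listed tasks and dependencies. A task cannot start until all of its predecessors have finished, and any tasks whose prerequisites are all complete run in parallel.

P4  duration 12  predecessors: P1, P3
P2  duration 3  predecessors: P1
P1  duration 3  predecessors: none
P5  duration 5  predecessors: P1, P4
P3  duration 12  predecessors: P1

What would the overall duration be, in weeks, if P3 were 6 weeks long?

26

Baseline: P1→P3→P4→P5 = 3+12+12+5 = 32 → 32 weeks.
P3 lies on that path, so at 6 weeks the path becomes 26 weeks.
The critical path is still P1→P3→P4→P5; finish is now 26 weeks.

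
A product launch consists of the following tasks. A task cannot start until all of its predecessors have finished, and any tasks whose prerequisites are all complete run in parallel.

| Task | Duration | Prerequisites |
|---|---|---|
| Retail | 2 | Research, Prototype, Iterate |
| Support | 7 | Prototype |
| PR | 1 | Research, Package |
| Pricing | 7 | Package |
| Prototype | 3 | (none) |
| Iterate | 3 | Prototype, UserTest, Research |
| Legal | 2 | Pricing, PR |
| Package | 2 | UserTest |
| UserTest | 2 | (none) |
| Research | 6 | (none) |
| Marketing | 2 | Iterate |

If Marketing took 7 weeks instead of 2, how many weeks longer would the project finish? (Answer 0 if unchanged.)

The binding path is UserTest→Package→Pricing→Legal = 2+2+7+2 = 13; finish at 13 weeks.
Marketing has 2 weeks of float (longest path through it is 11).
New critical path: Research→Iterate→Marketing = 6+3+7 = 16 ⇒ 16 weeks.
Change in finish: 16 − 13 = +3 weeks.

3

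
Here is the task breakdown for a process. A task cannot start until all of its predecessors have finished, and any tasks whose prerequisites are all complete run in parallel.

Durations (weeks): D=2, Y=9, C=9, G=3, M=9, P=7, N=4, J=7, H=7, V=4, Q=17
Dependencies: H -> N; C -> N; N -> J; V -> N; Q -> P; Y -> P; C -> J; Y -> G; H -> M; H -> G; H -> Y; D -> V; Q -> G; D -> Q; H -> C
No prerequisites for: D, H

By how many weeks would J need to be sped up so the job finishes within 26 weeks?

1

Current finish: 27 weeks; target: 26.
J is on every critical path, so each week cut from J cuts the finish by one (this holds down to a finish of 26).
Need 27 − 26 = 1 week off J → J becomes 6 weeks, finish becomes 26.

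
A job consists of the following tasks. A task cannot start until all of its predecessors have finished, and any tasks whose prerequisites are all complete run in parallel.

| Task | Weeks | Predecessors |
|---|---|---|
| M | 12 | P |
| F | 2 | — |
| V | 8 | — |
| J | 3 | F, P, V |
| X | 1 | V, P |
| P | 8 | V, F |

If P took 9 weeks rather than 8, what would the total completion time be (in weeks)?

The binding path is V→P→M = 8+8+12 = 28; finish at 28 weeks.
Since P is critical, the +1 change carries straight to that chain (now 29 weeks).
No other chain overtakes it, so the finish is 29 weeks.

29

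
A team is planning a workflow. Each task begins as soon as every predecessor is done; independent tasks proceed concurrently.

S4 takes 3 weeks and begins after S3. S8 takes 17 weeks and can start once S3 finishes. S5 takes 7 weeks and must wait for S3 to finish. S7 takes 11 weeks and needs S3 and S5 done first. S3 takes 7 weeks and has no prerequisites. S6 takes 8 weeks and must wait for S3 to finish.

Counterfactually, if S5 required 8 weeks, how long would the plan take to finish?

26

Baseline: S3→S5→S7 = 7+7+11 = 25 → 25 weeks.
Since S5 is critical, the +1 change carries straight to that chain (now 26 weeks).
The critical path is still S3→S5→S7; finish is now 26 weeks.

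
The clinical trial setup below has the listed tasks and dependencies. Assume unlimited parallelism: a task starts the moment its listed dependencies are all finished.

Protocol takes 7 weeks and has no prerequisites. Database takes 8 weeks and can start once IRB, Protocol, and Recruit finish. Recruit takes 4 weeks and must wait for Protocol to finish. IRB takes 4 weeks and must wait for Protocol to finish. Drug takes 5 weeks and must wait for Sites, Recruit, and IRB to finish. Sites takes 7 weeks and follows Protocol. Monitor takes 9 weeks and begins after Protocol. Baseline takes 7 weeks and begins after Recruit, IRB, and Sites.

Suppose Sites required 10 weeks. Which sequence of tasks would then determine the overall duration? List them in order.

Actual critical path: Protocol→Sites→Baseline = 7+7+7 = 21 ⇒ 21 weeks.
Sites lies on that path, so at 10 weeks the path becomes 24 weeks.
The critical path is still Protocol→Sites→Baseline; finish is now 24 weeks.

Protocol, Sites, Baseline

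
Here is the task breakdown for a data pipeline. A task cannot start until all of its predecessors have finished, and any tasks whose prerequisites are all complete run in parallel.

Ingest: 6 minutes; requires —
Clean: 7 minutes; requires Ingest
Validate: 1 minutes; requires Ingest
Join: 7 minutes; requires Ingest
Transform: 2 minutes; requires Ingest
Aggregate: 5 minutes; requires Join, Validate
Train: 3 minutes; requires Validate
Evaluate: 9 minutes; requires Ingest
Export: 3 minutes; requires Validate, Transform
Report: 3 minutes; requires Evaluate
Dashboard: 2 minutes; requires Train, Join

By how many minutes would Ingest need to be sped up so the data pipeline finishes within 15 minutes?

Current finish: 18 minutes; target: 15.
Ingest is on every critical path, so each minute cut from Ingest cuts the finish by one (this holds down to a finish of 13).
Need 18 − 15 = 3 minutes off Ingest → Ingest becomes 3 minutes, finish becomes 15.

3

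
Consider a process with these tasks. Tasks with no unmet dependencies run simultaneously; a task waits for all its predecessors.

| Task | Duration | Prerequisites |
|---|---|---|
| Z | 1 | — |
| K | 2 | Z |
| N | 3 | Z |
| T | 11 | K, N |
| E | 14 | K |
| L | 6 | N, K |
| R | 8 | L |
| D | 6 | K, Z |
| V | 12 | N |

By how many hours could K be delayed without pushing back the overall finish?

1

Z→N→L→R = 1+3+6+8 = 18 sets the makespan at 18 hours.
The longest chain containing K totals 17 hours.
So K can slip 4 − 3 = 1 hour.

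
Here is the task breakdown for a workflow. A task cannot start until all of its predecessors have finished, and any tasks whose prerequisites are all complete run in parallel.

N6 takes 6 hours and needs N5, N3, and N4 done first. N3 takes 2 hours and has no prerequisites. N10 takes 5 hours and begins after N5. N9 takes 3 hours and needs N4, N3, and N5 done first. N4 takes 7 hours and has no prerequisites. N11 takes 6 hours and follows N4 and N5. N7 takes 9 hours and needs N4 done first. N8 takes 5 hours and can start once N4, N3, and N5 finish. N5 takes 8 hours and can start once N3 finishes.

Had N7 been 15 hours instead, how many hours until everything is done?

Critical path before the change: N4→N7 = 7+9 = 16 giving 16 hours.
Since N7 is critical, the +6 change carries straight to that chain (now 22 hours).
The critical path is still N4→N7; finish is now 22 hours.

22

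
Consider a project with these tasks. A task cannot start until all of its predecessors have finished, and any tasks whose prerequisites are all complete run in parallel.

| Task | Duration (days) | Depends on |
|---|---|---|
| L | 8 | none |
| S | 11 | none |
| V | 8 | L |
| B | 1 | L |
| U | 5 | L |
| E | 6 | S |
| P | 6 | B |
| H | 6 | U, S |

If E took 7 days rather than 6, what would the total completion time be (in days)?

Baseline: L→U→H = 8+5+6 = 19 → 19 days.
The longest path through E is only 17 days, so E has float 2.
That remains the longest chain; total 19 days.

19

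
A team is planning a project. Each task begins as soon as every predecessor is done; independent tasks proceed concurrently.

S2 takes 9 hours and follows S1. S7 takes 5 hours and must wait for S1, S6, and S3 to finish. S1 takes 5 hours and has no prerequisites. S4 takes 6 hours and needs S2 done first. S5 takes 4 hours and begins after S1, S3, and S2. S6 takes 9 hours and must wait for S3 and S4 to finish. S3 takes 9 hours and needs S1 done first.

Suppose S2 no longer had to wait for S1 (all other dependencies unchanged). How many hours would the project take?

29

With the dependency in place, S1→S2→S4→S6→S7 = 5+9+6+9+5 = 34 sets the finish at 34 hours.
Without S1→S2, S2's earliest start moves from 5 to 0.
After: S2→S4→S6→S7 = 9+6+9+5 = 29 → 29 hours.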